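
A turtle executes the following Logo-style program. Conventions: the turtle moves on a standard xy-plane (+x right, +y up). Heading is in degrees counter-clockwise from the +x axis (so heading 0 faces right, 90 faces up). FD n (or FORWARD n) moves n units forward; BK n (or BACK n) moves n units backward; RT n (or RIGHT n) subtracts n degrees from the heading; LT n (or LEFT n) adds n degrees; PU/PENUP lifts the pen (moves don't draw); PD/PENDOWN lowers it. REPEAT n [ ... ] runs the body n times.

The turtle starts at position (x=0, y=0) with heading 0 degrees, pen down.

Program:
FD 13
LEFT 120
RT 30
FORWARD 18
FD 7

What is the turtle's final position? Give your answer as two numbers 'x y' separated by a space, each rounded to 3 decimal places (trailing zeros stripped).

Answer: 13 25

Derivation:
Executing turtle program step by step:
Start: pos=(0,0), heading=0, pen down
FD 13: (0,0) -> (13,0) [heading=0, draw]
LT 120: heading 0 -> 120
RT 30: heading 120 -> 90
FD 18: (13,0) -> (13,18) [heading=90, draw]
FD 7: (13,18) -> (13,25) [heading=90, draw]
Final: pos=(13,25), heading=90, 3 segment(s) drawn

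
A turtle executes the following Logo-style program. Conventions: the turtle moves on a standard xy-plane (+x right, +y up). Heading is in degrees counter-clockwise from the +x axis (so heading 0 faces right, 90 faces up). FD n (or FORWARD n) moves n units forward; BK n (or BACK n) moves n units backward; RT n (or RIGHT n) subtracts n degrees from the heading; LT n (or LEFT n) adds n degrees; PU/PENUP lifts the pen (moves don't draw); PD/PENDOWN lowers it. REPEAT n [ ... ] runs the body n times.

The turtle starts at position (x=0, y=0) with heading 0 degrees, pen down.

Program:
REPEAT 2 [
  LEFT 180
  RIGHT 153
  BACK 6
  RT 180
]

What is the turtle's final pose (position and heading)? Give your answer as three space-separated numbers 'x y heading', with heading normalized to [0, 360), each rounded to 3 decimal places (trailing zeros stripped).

Executing turtle program step by step:
Start: pos=(0,0), heading=0, pen down
REPEAT 2 [
  -- iteration 1/2 --
  LT 180: heading 0 -> 180
  RT 153: heading 180 -> 27
  BK 6: (0,0) -> (-5.346,-2.724) [heading=27, draw]
  RT 180: heading 27 -> 207
  -- iteration 2/2 --
  LT 180: heading 207 -> 27
  RT 153: heading 27 -> 234
  BK 6: (-5.346,-2.724) -> (-1.819,2.13) [heading=234, draw]
  RT 180: heading 234 -> 54
]
Final: pos=(-1.819,2.13), heading=54, 2 segment(s) drawn

Answer: -1.819 2.13 54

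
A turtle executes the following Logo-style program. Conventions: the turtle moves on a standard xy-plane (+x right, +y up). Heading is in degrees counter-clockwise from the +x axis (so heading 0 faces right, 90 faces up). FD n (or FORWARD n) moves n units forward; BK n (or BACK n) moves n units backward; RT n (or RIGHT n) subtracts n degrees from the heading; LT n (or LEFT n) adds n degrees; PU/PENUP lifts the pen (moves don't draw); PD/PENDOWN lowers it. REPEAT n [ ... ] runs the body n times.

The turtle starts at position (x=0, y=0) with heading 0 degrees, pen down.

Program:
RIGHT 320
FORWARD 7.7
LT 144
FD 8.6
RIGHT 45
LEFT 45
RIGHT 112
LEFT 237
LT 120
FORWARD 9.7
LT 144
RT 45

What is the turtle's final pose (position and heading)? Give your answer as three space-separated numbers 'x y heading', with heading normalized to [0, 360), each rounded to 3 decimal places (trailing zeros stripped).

Answer: 0.796 13.405 168

Derivation:
Executing turtle program step by step:
Start: pos=(0,0), heading=0, pen down
RT 320: heading 0 -> 40
FD 7.7: (0,0) -> (5.899,4.949) [heading=40, draw]
LT 144: heading 40 -> 184
FD 8.6: (5.899,4.949) -> (-2.681,4.35) [heading=184, draw]
RT 45: heading 184 -> 139
LT 45: heading 139 -> 184
RT 112: heading 184 -> 72
LT 237: heading 72 -> 309
LT 120: heading 309 -> 69
FD 9.7: (-2.681,4.35) -> (0.796,13.405) [heading=69, draw]
LT 144: heading 69 -> 213
RT 45: heading 213 -> 168
Final: pos=(0.796,13.405), heading=168, 3 segment(s) drawn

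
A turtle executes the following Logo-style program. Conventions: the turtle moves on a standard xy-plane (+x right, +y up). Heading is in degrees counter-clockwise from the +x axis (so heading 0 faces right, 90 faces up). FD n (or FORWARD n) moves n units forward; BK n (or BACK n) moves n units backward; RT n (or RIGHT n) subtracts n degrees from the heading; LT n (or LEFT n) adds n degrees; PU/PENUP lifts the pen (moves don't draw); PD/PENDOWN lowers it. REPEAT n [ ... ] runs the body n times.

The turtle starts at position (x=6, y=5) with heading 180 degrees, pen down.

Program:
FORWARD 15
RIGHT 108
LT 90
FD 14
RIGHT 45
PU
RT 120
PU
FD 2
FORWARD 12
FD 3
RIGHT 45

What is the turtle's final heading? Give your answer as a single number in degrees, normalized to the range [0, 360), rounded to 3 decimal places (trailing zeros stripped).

Executing turtle program step by step:
Start: pos=(6,5), heading=180, pen down
FD 15: (6,5) -> (-9,5) [heading=180, draw]
RT 108: heading 180 -> 72
LT 90: heading 72 -> 162
FD 14: (-9,5) -> (-22.315,9.326) [heading=162, draw]
RT 45: heading 162 -> 117
PU: pen up
RT 120: heading 117 -> 357
PU: pen up
FD 2: (-22.315,9.326) -> (-20.318,9.222) [heading=357, move]
FD 12: (-20.318,9.222) -> (-8.334,8.594) [heading=357, move]
FD 3: (-8.334,8.594) -> (-5.338,8.437) [heading=357, move]
RT 45: heading 357 -> 312
Final: pos=(-5.338,8.437), heading=312, 2 segment(s) drawn

Answer: 312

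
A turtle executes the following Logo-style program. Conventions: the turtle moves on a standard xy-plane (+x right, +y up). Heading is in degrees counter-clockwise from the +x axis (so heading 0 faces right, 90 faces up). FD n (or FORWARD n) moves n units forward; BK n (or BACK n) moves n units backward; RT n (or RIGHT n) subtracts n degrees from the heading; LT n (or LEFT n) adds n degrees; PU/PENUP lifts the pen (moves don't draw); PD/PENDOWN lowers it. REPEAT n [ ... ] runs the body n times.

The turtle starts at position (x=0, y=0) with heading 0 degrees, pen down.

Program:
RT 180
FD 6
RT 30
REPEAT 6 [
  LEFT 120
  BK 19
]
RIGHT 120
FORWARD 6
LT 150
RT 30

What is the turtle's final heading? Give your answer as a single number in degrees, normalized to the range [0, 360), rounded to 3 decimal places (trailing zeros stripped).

Answer: 150

Derivation:
Executing turtle program step by step:
Start: pos=(0,0), heading=0, pen down
RT 180: heading 0 -> 180
FD 6: (0,0) -> (-6,0) [heading=180, draw]
RT 30: heading 180 -> 150
REPEAT 6 [
  -- iteration 1/6 --
  LT 120: heading 150 -> 270
  BK 19: (-6,0) -> (-6,19) [heading=270, draw]
  -- iteration 2/6 --
  LT 120: heading 270 -> 30
  BK 19: (-6,19) -> (-22.454,9.5) [heading=30, draw]
  -- iteration 3/6 --
  LT 120: heading 30 -> 150
  BK 19: (-22.454,9.5) -> (-6,0) [heading=150, draw]
  -- iteration 4/6 --
  LT 120: heading 150 -> 270
  BK 19: (-6,0) -> (-6,19) [heading=270, draw]
  -- iteration 5/6 --
  LT 120: heading 270 -> 30
  BK 19: (-6,19) -> (-22.454,9.5) [heading=30, draw]
  -- iteration 6/6 --
  LT 120: heading 30 -> 150
  BK 19: (-22.454,9.5) -> (-6,0) [heading=150, draw]
]
RT 120: heading 150 -> 30
FD 6: (-6,0) -> (-0.804,3) [heading=30, draw]
LT 150: heading 30 -> 180
RT 30: heading 180 -> 150
Final: pos=(-0.804,3), heading=150, 8 segment(s) drawn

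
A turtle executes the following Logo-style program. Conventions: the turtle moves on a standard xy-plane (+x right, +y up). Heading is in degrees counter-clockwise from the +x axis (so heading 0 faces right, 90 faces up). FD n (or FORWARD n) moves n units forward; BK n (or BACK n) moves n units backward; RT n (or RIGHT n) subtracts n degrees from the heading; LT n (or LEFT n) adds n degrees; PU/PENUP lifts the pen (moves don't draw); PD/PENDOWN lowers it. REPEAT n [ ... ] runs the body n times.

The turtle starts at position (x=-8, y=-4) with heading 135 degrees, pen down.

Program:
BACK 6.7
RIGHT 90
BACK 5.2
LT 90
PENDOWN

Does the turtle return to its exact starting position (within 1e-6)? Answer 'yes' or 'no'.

Answer: no

Derivation:
Executing turtle program step by step:
Start: pos=(-8,-4), heading=135, pen down
BK 6.7: (-8,-4) -> (-3.262,-8.738) [heading=135, draw]
RT 90: heading 135 -> 45
BK 5.2: (-3.262,-8.738) -> (-6.939,-12.415) [heading=45, draw]
LT 90: heading 45 -> 135
PD: pen down
Final: pos=(-6.939,-12.415), heading=135, 2 segment(s) drawn

Start position: (-8, -4)
Final position: (-6.939, -12.415)
Distance = 8.481; >= 1e-6 -> NOT closed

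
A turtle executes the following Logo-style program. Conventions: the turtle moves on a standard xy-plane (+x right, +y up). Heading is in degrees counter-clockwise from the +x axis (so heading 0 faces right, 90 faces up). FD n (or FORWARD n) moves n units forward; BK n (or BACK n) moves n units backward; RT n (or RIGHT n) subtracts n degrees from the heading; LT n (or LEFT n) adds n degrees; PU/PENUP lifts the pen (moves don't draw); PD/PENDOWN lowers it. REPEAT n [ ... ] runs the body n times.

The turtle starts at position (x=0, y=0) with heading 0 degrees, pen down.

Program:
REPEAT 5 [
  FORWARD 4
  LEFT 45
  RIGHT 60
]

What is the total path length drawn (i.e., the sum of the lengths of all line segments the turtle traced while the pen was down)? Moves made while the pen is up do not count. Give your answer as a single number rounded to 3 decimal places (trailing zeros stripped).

Answer: 20

Derivation:
Executing turtle program step by step:
Start: pos=(0,0), heading=0, pen down
REPEAT 5 [
  -- iteration 1/5 --
  FD 4: (0,0) -> (4,0) [heading=0, draw]
  LT 45: heading 0 -> 45
  RT 60: heading 45 -> 345
  -- iteration 2/5 --
  FD 4: (4,0) -> (7.864,-1.035) [heading=345, draw]
  LT 45: heading 345 -> 30
  RT 60: heading 30 -> 330
  -- iteration 3/5 --
  FD 4: (7.864,-1.035) -> (11.328,-3.035) [heading=330, draw]
  LT 45: heading 330 -> 15
  RT 60: heading 15 -> 315
  -- iteration 4/5 --
  FD 4: (11.328,-3.035) -> (14.156,-5.864) [heading=315, draw]
  LT 45: heading 315 -> 0
  RT 60: heading 0 -> 300
  -- iteration 5/5 --
  FD 4: (14.156,-5.864) -> (16.156,-9.328) [heading=300, draw]
  LT 45: heading 300 -> 345
  RT 60: heading 345 -> 285
]
Final: pos=(16.156,-9.328), heading=285, 5 segment(s) drawn

Segment lengths:
  seg 1: (0,0) -> (4,0), length = 4
  seg 2: (4,0) -> (7.864,-1.035), length = 4
  seg 3: (7.864,-1.035) -> (11.328,-3.035), length = 4
  seg 4: (11.328,-3.035) -> (14.156,-5.864), length = 4
  seg 5: (14.156,-5.864) -> (16.156,-9.328), length = 4
Total = 20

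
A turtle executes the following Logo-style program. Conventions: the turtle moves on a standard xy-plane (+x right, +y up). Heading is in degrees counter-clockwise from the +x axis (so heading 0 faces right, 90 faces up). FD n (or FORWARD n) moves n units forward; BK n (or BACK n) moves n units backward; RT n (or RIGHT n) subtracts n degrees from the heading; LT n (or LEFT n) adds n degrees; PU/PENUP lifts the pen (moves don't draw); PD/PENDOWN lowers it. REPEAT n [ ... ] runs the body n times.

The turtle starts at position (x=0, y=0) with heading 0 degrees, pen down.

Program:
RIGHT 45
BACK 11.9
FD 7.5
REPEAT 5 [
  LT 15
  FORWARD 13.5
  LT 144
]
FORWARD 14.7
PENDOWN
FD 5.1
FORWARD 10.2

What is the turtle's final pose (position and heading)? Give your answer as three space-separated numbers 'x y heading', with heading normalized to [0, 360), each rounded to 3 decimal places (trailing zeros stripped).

Executing turtle program step by step:
Start: pos=(0,0), heading=0, pen down
RT 45: heading 0 -> 315
BK 11.9: (0,0) -> (-8.415,8.415) [heading=315, draw]
FD 7.5: (-8.415,8.415) -> (-3.111,3.111) [heading=315, draw]
REPEAT 5 [
  -- iteration 1/5 --
  LT 15: heading 315 -> 330
  FD 13.5: (-3.111,3.111) -> (8.58,-3.639) [heading=330, draw]
  LT 144: heading 330 -> 114
  -- iteration 2/5 --
  LT 15: heading 114 -> 129
  FD 13.5: (8.58,-3.639) -> (0.084,6.853) [heading=129, draw]
  LT 144: heading 129 -> 273
  -- iteration 3/5 --
  LT 15: heading 273 -> 288
  FD 13.5: (0.084,6.853) -> (4.256,-5.987) [heading=288, draw]
  LT 144: heading 288 -> 72
  -- iteration 4/5 --
  LT 15: heading 72 -> 87
  FD 13.5: (4.256,-5.987) -> (4.963,7.495) [heading=87, draw]
  LT 144: heading 87 -> 231
  -- iteration 5/5 --
  LT 15: heading 231 -> 246
  FD 13.5: (4.963,7.495) -> (-0.528,-4.838) [heading=246, draw]
  LT 144: heading 246 -> 30
]
FD 14.7: (-0.528,-4.838) -> (12.202,2.512) [heading=30, draw]
PD: pen down
FD 5.1: (12.202,2.512) -> (16.619,5.062) [heading=30, draw]
FD 10.2: (16.619,5.062) -> (25.452,10.162) [heading=30, draw]
Final: pos=(25.452,10.162), heading=30, 10 segment(s) drawn

Answer: 25.452 10.162 30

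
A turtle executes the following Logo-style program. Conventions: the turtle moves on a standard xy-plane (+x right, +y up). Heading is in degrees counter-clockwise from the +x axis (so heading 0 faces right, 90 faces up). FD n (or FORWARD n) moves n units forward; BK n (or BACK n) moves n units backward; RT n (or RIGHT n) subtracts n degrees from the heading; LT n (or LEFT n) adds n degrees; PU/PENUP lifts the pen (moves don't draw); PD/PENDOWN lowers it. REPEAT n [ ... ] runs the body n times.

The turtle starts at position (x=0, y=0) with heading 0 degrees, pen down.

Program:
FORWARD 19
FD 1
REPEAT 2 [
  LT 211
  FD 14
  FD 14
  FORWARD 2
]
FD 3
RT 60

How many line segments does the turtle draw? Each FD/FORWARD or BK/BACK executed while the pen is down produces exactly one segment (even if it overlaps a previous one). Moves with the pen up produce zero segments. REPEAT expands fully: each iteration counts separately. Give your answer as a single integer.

Answer: 9

Derivation:
Executing turtle program step by step:
Start: pos=(0,0), heading=0, pen down
FD 19: (0,0) -> (19,0) [heading=0, draw]
FD 1: (19,0) -> (20,0) [heading=0, draw]
REPEAT 2 [
  -- iteration 1/2 --
  LT 211: heading 0 -> 211
  FD 14: (20,0) -> (8,-7.211) [heading=211, draw]
  FD 14: (8,-7.211) -> (-4.001,-14.421) [heading=211, draw]
  FD 2: (-4.001,-14.421) -> (-5.715,-15.451) [heading=211, draw]
  -- iteration 2/2 --
  LT 211: heading 211 -> 62
  FD 14: (-5.715,-15.451) -> (0.858,-3.09) [heading=62, draw]
  FD 14: (0.858,-3.09) -> (7.43,9.271) [heading=62, draw]
  FD 2: (7.43,9.271) -> (8.369,11.037) [heading=62, draw]
]
FD 3: (8.369,11.037) -> (9.778,13.686) [heading=62, draw]
RT 60: heading 62 -> 2
Final: pos=(9.778,13.686), heading=2, 9 segment(s) drawn
Segments drawn: 9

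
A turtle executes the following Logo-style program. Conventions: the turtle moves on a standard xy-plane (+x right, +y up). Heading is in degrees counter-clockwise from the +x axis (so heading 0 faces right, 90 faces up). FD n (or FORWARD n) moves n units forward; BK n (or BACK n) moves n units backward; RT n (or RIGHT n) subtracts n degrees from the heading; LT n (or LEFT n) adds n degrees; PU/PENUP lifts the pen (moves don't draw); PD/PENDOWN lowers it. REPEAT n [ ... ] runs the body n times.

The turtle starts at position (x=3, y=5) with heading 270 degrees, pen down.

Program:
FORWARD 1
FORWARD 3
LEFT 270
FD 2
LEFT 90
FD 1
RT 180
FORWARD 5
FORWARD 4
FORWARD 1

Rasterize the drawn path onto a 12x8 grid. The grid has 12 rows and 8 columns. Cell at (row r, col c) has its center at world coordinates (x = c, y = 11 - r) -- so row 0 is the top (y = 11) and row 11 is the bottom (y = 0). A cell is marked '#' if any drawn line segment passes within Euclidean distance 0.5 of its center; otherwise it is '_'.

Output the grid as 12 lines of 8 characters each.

Answer: ________
_#______
_#______
_#______
_#______
_#______
_#_#____
_#_#____
_#_#____
_#_#____
_###____
_#______

Derivation:
Segment 0: (3,5) -> (3,4)
Segment 1: (3,4) -> (3,1)
Segment 2: (3,1) -> (1,1)
Segment 3: (1,1) -> (1,0)
Segment 4: (1,0) -> (1,5)
Segment 5: (1,5) -> (1,9)
Segment 6: (1,9) -> (1,10)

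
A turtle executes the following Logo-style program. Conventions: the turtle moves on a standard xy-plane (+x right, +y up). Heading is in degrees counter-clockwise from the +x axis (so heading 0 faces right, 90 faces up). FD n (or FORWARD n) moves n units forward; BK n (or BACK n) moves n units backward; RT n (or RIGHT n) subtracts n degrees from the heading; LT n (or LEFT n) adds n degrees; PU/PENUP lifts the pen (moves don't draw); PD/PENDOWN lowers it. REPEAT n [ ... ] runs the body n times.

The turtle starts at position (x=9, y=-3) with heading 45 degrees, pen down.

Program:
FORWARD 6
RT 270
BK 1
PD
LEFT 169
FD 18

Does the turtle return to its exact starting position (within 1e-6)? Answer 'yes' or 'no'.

Executing turtle program step by step:
Start: pos=(9,-3), heading=45, pen down
FD 6: (9,-3) -> (13.243,1.243) [heading=45, draw]
RT 270: heading 45 -> 135
BK 1: (13.243,1.243) -> (13.95,0.536) [heading=135, draw]
PD: pen down
LT 169: heading 135 -> 304
FD 18: (13.95,0.536) -> (24.015,-14.387) [heading=304, draw]
Final: pos=(24.015,-14.387), heading=304, 3 segment(s) drawn

Start position: (9, -3)
Final position: (24.015, -14.387)
Distance = 18.845; >= 1e-6 -> NOT closed

Answer: no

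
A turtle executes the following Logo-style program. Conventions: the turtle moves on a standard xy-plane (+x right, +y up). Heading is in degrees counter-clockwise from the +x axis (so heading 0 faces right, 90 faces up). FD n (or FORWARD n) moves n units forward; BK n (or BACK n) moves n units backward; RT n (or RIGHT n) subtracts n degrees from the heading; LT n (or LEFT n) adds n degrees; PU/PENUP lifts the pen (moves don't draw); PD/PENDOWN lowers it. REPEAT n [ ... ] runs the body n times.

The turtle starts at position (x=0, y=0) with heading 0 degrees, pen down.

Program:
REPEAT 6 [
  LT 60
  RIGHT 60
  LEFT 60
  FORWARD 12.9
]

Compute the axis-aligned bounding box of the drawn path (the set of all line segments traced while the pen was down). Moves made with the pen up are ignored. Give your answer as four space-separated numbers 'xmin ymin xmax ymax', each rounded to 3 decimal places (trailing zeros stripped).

Executing turtle program step by step:
Start: pos=(0,0), heading=0, pen down
REPEAT 6 [
  -- iteration 1/6 --
  LT 60: heading 0 -> 60
  RT 60: heading 60 -> 0
  LT 60: heading 0 -> 60
  FD 12.9: (0,0) -> (6.45,11.172) [heading=60, draw]
  -- iteration 2/6 --
  LT 60: heading 60 -> 120
  RT 60: heading 120 -> 60
  LT 60: heading 60 -> 120
  FD 12.9: (6.45,11.172) -> (0,22.343) [heading=120, draw]
  -- iteration 3/6 --
  LT 60: heading 120 -> 180
  RT 60: heading 180 -> 120
  LT 60: heading 120 -> 180
  FD 12.9: (0,22.343) -> (-12.9,22.343) [heading=180, draw]
  -- iteration 4/6 --
  LT 60: heading 180 -> 240
  RT 60: heading 240 -> 180
  LT 60: heading 180 -> 240
  FD 12.9: (-12.9,22.343) -> (-19.35,11.172) [heading=240, draw]
  -- iteration 5/6 --
  LT 60: heading 240 -> 300
  RT 60: heading 300 -> 240
  LT 60: heading 240 -> 300
  FD 12.9: (-19.35,11.172) -> (-12.9,0) [heading=300, draw]
  -- iteration 6/6 --
  LT 60: heading 300 -> 0
  RT 60: heading 0 -> 300
  LT 60: heading 300 -> 0
  FD 12.9: (-12.9,0) -> (0,0) [heading=0, draw]
]
Final: pos=(0,0), heading=0, 6 segment(s) drawn

Segment endpoints: x in {-19.35, -12.9, -12.9, 0, 0, 0, 6.45}, y in {0, 0, 0, 11.172, 11.172, 22.343}
xmin=-19.35, ymin=0, xmax=6.45, ymax=22.343

Answer: -19.35 0 6.45 22.343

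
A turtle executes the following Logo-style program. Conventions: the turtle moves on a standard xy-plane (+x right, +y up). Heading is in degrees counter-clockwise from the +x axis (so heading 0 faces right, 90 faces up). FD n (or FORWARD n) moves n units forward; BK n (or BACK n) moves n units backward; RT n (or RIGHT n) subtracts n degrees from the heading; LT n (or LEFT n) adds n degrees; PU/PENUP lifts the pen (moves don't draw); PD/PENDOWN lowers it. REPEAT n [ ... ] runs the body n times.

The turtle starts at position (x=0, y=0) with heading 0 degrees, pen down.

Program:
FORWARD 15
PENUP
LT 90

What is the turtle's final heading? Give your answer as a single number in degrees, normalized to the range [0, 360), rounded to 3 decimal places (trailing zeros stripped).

Answer: 90

Derivation:
Executing turtle program step by step:
Start: pos=(0,0), heading=0, pen down
FD 15: (0,0) -> (15,0) [heading=0, draw]
PU: pen up
LT 90: heading 0 -> 90
Final: pos=(15,0), heading=90, 1 segment(s) drawn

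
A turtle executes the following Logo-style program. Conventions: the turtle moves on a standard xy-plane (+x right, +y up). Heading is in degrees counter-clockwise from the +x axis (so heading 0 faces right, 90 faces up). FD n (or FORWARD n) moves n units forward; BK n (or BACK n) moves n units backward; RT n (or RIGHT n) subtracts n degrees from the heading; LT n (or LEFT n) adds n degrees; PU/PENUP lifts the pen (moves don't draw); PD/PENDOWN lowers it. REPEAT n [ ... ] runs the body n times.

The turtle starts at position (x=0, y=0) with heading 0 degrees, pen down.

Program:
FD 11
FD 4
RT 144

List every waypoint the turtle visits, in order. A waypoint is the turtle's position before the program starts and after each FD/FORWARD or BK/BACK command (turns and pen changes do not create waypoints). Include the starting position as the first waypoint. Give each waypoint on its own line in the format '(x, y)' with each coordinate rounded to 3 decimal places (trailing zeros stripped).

Answer: (0, 0)
(11, 0)
(15, 0)

Derivation:
Executing turtle program step by step:
Start: pos=(0,0), heading=0, pen down
FD 11: (0,0) -> (11,0) [heading=0, draw]
FD 4: (11,0) -> (15,0) [heading=0, draw]
RT 144: heading 0 -> 216
Final: pos=(15,0), heading=216, 2 segment(s) drawn
Waypoints (3 total):
(0, 0)
(11, 0)
(15, 0)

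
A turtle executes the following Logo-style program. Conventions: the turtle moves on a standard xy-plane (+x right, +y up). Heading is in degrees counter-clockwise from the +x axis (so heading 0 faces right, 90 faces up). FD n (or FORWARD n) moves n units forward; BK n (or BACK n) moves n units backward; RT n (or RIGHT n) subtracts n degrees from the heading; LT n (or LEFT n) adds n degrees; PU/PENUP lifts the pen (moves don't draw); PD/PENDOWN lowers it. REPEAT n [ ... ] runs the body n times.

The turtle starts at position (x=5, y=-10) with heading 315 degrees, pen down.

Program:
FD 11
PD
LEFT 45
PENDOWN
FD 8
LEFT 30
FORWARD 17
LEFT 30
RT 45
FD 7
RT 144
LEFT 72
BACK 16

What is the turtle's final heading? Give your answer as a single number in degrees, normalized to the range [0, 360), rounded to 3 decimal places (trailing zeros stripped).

Executing turtle program step by step:
Start: pos=(5,-10), heading=315, pen down
FD 11: (5,-10) -> (12.778,-17.778) [heading=315, draw]
PD: pen down
LT 45: heading 315 -> 0
PD: pen down
FD 8: (12.778,-17.778) -> (20.778,-17.778) [heading=0, draw]
LT 30: heading 0 -> 30
FD 17: (20.778,-17.778) -> (35.501,-9.278) [heading=30, draw]
LT 30: heading 30 -> 60
RT 45: heading 60 -> 15
FD 7: (35.501,-9.278) -> (42.262,-7.466) [heading=15, draw]
RT 144: heading 15 -> 231
LT 72: heading 231 -> 303
BK 16: (42.262,-7.466) -> (33.548,5.952) [heading=303, draw]
Final: pos=(33.548,5.952), heading=303, 5 segment(s) drawn

Answer: 303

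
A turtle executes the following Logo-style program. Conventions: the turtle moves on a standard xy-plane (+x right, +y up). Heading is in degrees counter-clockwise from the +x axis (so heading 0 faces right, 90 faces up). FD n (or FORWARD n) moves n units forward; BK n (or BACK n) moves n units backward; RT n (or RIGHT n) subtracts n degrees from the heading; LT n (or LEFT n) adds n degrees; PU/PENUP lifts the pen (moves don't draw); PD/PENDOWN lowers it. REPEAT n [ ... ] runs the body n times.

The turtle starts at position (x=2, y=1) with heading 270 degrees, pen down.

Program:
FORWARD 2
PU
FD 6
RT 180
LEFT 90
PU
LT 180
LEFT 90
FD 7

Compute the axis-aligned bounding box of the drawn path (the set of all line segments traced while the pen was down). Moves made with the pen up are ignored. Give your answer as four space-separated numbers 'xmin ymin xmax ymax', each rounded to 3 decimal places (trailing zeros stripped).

Executing turtle program step by step:
Start: pos=(2,1), heading=270, pen down
FD 2: (2,1) -> (2,-1) [heading=270, draw]
PU: pen up
FD 6: (2,-1) -> (2,-7) [heading=270, move]
RT 180: heading 270 -> 90
LT 90: heading 90 -> 180
PU: pen up
LT 180: heading 180 -> 0
LT 90: heading 0 -> 90
FD 7: (2,-7) -> (2,0) [heading=90, move]
Final: pos=(2,0), heading=90, 1 segment(s) drawn

Segment endpoints: x in {2, 2}, y in {-1, 1}
xmin=2, ymin=-1, xmax=2, ymax=1

Answer: 2 -1 2 1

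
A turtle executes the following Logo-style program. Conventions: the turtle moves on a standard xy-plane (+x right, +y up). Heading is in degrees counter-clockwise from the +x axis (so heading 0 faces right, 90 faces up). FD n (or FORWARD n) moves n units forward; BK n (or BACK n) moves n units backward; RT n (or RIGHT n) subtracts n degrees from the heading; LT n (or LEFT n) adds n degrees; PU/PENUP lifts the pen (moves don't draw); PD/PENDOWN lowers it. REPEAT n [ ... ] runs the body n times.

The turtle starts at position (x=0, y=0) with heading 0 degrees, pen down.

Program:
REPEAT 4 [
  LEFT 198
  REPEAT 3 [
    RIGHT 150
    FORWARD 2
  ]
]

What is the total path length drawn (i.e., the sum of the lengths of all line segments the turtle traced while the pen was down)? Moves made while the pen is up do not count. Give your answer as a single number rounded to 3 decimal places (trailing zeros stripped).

Answer: 24

Derivation:
Executing turtle program step by step:
Start: pos=(0,0), heading=0, pen down
REPEAT 4 [
  -- iteration 1/4 --
  LT 198: heading 0 -> 198
  REPEAT 3 [
    -- iteration 1/3 --
    RT 150: heading 198 -> 48
    FD 2: (0,0) -> (1.338,1.486) [heading=48, draw]
    -- iteration 2/3 --
    RT 150: heading 48 -> 258
    FD 2: (1.338,1.486) -> (0.922,-0.47) [heading=258, draw]
    -- iteration 3/3 --
    RT 150: heading 258 -> 108
    FD 2: (0.922,-0.47) -> (0.304,1.432) [heading=108, draw]
  ]
  -- iteration 2/4 --
  LT 198: heading 108 -> 306
  REPEAT 3 [
    -- iteration 1/3 --
    RT 150: heading 306 -> 156
    FD 2: (0.304,1.432) -> (-1.523,2.246) [heading=156, draw]
    -- iteration 2/3 --
    RT 150: heading 156 -> 6
    FD 2: (-1.523,2.246) -> (0.466,2.455) [heading=6, draw]
    -- iteration 3/3 --
    RT 150: heading 6 -> 216
    FD 2: (0.466,2.455) -> (-1.152,1.279) [heading=216, draw]
  ]
  -- iteration 3/4 --
  LT 198: heading 216 -> 54
  REPEAT 3 [
    -- iteration 1/3 --
    RT 150: heading 54 -> 264
    FD 2: (-1.152,1.279) -> (-1.361,-0.71) [heading=264, draw]
    -- iteration 2/3 --
    RT 150: heading 264 -> 114
    FD 2: (-1.361,-0.71) -> (-2.174,1.117) [heading=114, draw]
    -- iteration 3/3 --
    RT 150: heading 114 -> 324
    FD 2: (-2.174,1.117) -> (-0.556,-0.058) [heading=324, draw]
  ]
  -- iteration 4/4 --
  LT 198: heading 324 -> 162
  REPEAT 3 [
    -- iteration 1/3 --
    RT 150: heading 162 -> 12
    FD 2: (-0.556,-0.058) -> (1.4,0.357) [heading=12, draw]
    -- iteration 2/3 --
    RT 150: heading 12 -> 222
    FD 2: (1.4,0.357) -> (-0.086,-0.981) [heading=222, draw]
    -- iteration 3/3 --
    RT 150: heading 222 -> 72
    FD 2: (-0.086,-0.981) -> (0.532,0.921) [heading=72, draw]
  ]
]
Final: pos=(0.532,0.921), heading=72, 12 segment(s) drawn

Segment lengths:
  seg 1: (0,0) -> (1.338,1.486), length = 2
  seg 2: (1.338,1.486) -> (0.922,-0.47), length = 2
  seg 3: (0.922,-0.47) -> (0.304,1.432), length = 2
  seg 4: (0.304,1.432) -> (-1.523,2.246), length = 2
  seg 5: (-1.523,2.246) -> (0.466,2.455), length = 2
  seg 6: (0.466,2.455) -> (-1.152,1.279), length = 2
  seg 7: (-1.152,1.279) -> (-1.361,-0.71), length = 2
  seg 8: (-1.361,-0.71) -> (-2.174,1.117), length = 2
  seg 9: (-2.174,1.117) -> (-0.556,-0.058), length = 2
  seg 10: (-0.556,-0.058) -> (1.4,0.357), length = 2
  seg 11: (1.4,0.357) -> (-0.086,-0.981), length = 2
  seg 12: (-0.086,-0.981) -> (0.532,0.921), length = 2
Total = 24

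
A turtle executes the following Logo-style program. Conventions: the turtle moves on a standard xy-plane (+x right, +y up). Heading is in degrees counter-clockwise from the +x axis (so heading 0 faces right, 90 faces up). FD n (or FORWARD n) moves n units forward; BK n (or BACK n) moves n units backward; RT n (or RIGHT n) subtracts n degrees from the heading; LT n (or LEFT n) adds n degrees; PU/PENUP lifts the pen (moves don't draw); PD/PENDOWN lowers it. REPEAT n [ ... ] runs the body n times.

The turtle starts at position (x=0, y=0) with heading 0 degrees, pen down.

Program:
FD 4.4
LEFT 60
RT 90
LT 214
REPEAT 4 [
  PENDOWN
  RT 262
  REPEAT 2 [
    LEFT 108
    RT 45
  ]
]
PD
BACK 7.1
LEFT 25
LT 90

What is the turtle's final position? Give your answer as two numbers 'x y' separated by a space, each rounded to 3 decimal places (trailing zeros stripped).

Answer: -2.7 0

Derivation:
Executing turtle program step by step:
Start: pos=(0,0), heading=0, pen down
FD 4.4: (0,0) -> (4.4,0) [heading=0, draw]
LT 60: heading 0 -> 60
RT 90: heading 60 -> 330
LT 214: heading 330 -> 184
REPEAT 4 [
  -- iteration 1/4 --
  PD: pen down
  RT 262: heading 184 -> 282
  REPEAT 2 [
    -- iteration 1/2 --
    LT 108: heading 282 -> 30
    RT 45: heading 30 -> 345
    -- iteration 2/2 --
    LT 108: heading 345 -> 93
    RT 45: heading 93 -> 48
  ]
  -- iteration 2/4 --
  PD: pen down
  RT 262: heading 48 -> 146
  REPEAT 2 [
    -- iteration 1/2 --
    LT 108: heading 146 -> 254
    RT 45: heading 254 -> 209
    -- iteration 2/2 --
    LT 108: heading 209 -> 317
    RT 45: heading 317 -> 272
  ]
  -- iteration 3/4 --
  PD: pen down
  RT 262: heading 272 -> 10
  REPEAT 2 [
    -- iteration 1/2 --
    LT 108: heading 10 -> 118
    RT 45: heading 118 -> 73
    -- iteration 2/2 --
    LT 108: heading 73 -> 181
    RT 45: heading 181 -> 136
  ]
  -- iteration 4/4 --
  PD: pen down
  RT 262: heading 136 -> 234
  REPEAT 2 [
    -- iteration 1/2 --
    LT 108: heading 234 -> 342
    RT 45: heading 342 -> 297
    -- iteration 2/2 --
    LT 108: heading 297 -> 45
    RT 45: heading 45 -> 0
  ]
]
PD: pen down
BK 7.1: (4.4,0) -> (-2.7,0) [heading=0, draw]
LT 25: heading 0 -> 25
LT 90: heading 25 -> 115
Final: pos=(-2.7,0), heading=115, 2 segment(s) drawn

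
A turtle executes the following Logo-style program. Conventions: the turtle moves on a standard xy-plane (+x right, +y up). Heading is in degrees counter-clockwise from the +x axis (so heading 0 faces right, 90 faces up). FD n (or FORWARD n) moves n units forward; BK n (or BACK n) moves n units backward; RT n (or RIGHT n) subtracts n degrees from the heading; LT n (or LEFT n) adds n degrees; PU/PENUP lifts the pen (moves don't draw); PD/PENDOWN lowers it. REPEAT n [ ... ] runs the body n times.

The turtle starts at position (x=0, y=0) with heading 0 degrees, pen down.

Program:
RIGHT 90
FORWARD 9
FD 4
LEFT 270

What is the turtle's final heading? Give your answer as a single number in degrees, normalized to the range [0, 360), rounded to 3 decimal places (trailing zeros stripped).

Executing turtle program step by step:
Start: pos=(0,0), heading=0, pen down
RT 90: heading 0 -> 270
FD 9: (0,0) -> (0,-9) [heading=270, draw]
FD 4: (0,-9) -> (0,-13) [heading=270, draw]
LT 270: heading 270 -> 180
Final: pos=(0,-13), heading=180, 2 segment(s) drawn

Answer: 180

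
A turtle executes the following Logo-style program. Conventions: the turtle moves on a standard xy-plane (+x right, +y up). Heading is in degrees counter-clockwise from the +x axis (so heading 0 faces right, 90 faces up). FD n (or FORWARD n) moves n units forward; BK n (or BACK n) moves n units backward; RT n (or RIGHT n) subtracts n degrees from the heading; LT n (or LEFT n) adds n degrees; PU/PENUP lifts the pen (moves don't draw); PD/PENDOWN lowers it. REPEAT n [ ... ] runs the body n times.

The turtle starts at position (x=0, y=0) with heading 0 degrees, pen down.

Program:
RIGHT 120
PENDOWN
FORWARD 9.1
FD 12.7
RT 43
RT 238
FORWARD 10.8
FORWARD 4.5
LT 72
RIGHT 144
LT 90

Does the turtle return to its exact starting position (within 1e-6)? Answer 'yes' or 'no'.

Answer: no

Derivation:
Executing turtle program step by step:
Start: pos=(0,0), heading=0, pen down
RT 120: heading 0 -> 240
PD: pen down
FD 9.1: (0,0) -> (-4.55,-7.881) [heading=240, draw]
FD 12.7: (-4.55,-7.881) -> (-10.9,-18.879) [heading=240, draw]
RT 43: heading 240 -> 197
RT 238: heading 197 -> 319
FD 10.8: (-10.9,-18.879) -> (-2.749,-25.965) [heading=319, draw]
FD 4.5: (-2.749,-25.965) -> (0.647,-28.917) [heading=319, draw]
LT 72: heading 319 -> 31
RT 144: heading 31 -> 247
LT 90: heading 247 -> 337
Final: pos=(0.647,-28.917), heading=337, 4 segment(s) drawn

Start position: (0, 0)
Final position: (0.647, -28.917)
Distance = 28.924; >= 1e-6 -> NOT closed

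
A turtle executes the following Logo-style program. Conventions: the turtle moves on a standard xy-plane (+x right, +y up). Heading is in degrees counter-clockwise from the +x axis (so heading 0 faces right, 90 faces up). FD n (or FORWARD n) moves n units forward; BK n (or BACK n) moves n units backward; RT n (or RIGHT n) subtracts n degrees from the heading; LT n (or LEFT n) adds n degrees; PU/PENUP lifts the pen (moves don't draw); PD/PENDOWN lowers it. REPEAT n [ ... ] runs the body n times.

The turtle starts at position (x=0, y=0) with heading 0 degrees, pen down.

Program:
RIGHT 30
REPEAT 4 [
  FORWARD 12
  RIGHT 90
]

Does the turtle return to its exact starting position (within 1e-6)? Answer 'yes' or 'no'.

Answer: yes

Derivation:
Executing turtle program step by step:
Start: pos=(0,0), heading=0, pen down
RT 30: heading 0 -> 330
REPEAT 4 [
  -- iteration 1/4 --
  FD 12: (0,0) -> (10.392,-6) [heading=330, draw]
  RT 90: heading 330 -> 240
  -- iteration 2/4 --
  FD 12: (10.392,-6) -> (4.392,-16.392) [heading=240, draw]
  RT 90: heading 240 -> 150
  -- iteration 3/4 --
  FD 12: (4.392,-16.392) -> (-6,-10.392) [heading=150, draw]
  RT 90: heading 150 -> 60
  -- iteration 4/4 --
  FD 12: (-6,-10.392) -> (0,0) [heading=60, draw]
  RT 90: heading 60 -> 330
]
Final: pos=(0,0), heading=330, 4 segment(s) drawn

Start position: (0, 0)
Final position: (0, 0)
Distance = 0; < 1e-6 -> CLOSED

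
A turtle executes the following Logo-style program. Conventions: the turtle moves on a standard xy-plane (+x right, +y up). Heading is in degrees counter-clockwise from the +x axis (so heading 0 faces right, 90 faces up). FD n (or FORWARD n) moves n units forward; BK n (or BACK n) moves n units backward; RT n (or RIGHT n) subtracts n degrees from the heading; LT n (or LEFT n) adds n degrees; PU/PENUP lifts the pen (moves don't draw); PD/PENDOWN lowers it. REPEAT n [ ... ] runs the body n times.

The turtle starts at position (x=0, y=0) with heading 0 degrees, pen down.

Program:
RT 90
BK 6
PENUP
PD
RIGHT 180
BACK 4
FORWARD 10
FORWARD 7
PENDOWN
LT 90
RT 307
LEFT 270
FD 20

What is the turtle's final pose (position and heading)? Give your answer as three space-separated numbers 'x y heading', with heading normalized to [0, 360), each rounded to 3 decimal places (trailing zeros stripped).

Answer: -15.973 31.036 143

Derivation:
Executing turtle program step by step:
Start: pos=(0,0), heading=0, pen down
RT 90: heading 0 -> 270
BK 6: (0,0) -> (0,6) [heading=270, draw]
PU: pen up
PD: pen down
RT 180: heading 270 -> 90
BK 4: (0,6) -> (0,2) [heading=90, draw]
FD 10: (0,2) -> (0,12) [heading=90, draw]
FD 7: (0,12) -> (0,19) [heading=90, draw]
PD: pen down
LT 90: heading 90 -> 180
RT 307: heading 180 -> 233
LT 270: heading 233 -> 143
FD 20: (0,19) -> (-15.973,31.036) [heading=143, draw]
Final: pos=(-15.973,31.036), heading=143, 5 segment(s) drawn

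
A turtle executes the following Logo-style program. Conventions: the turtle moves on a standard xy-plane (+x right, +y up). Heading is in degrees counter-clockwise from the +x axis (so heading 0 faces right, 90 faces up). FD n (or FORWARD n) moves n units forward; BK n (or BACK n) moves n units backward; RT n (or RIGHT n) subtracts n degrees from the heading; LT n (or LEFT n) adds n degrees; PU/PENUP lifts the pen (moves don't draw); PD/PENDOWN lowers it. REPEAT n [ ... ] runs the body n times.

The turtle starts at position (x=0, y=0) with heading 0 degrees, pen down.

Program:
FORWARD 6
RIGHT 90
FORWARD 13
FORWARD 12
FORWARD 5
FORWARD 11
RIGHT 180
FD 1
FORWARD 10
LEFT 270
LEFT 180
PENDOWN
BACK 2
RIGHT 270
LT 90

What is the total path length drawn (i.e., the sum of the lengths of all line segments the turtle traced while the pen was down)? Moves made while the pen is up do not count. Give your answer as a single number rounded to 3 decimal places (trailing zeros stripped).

Executing turtle program step by step:
Start: pos=(0,0), heading=0, pen down
FD 6: (0,0) -> (6,0) [heading=0, draw]
RT 90: heading 0 -> 270
FD 13: (6,0) -> (6,-13) [heading=270, draw]
FD 12: (6,-13) -> (6,-25) [heading=270, draw]
FD 5: (6,-25) -> (6,-30) [heading=270, draw]
FD 11: (6,-30) -> (6,-41) [heading=270, draw]
RT 180: heading 270 -> 90
FD 1: (6,-41) -> (6,-40) [heading=90, draw]
FD 10: (6,-40) -> (6,-30) [heading=90, draw]
LT 270: heading 90 -> 0
LT 180: heading 0 -> 180
PD: pen down
BK 2: (6,-30) -> (8,-30) [heading=180, draw]
RT 270: heading 180 -> 270
LT 90: heading 270 -> 0
Final: pos=(8,-30), heading=0, 8 segment(s) drawn

Segment lengths:
  seg 1: (0,0) -> (6,0), length = 6
  seg 2: (6,0) -> (6,-13), length = 13
  seg 3: (6,-13) -> (6,-25), length = 12
  seg 4: (6,-25) -> (6,-30), length = 5
  seg 5: (6,-30) -> (6,-41), length = 11
  seg 6: (6,-41) -> (6,-40), length = 1
  seg 7: (6,-40) -> (6,-30), length = 10
  seg 8: (6,-30) -> (8,-30), length = 2
Total = 60

Answer: 60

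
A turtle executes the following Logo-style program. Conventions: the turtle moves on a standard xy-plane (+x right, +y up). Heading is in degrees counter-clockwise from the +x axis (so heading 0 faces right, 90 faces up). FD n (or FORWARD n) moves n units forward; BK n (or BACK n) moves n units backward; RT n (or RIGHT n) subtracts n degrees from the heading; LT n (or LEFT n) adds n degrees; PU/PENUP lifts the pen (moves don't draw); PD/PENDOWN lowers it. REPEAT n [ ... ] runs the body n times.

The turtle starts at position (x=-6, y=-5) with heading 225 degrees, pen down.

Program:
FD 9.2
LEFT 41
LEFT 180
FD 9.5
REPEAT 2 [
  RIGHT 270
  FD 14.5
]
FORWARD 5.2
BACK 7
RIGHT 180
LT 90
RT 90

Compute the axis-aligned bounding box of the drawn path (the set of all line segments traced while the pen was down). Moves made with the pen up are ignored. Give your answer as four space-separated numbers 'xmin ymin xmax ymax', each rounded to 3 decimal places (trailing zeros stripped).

Answer: -27.682 -20.669 -6 -1.017

Derivation:
Executing turtle program step by step:
Start: pos=(-6,-5), heading=225, pen down
FD 9.2: (-6,-5) -> (-12.505,-11.505) [heading=225, draw]
LT 41: heading 225 -> 266
LT 180: heading 266 -> 86
FD 9.5: (-12.505,-11.505) -> (-11.843,-2.029) [heading=86, draw]
REPEAT 2 [
  -- iteration 1/2 --
  RT 270: heading 86 -> 176
  FD 14.5: (-11.843,-2.029) -> (-26.307,-1.017) [heading=176, draw]
  -- iteration 2/2 --
  RT 270: heading 176 -> 266
  FD 14.5: (-26.307,-1.017) -> (-27.319,-15.482) [heading=266, draw]
]
FD 5.2: (-27.319,-15.482) -> (-27.682,-20.669) [heading=266, draw]
BK 7: (-27.682,-20.669) -> (-27.193,-13.686) [heading=266, draw]
RT 180: heading 266 -> 86
LT 90: heading 86 -> 176
RT 90: heading 176 -> 86
Final: pos=(-27.193,-13.686), heading=86, 6 segment(s) drawn

Segment endpoints: x in {-27.682, -27.319, -27.193, -26.307, -12.505, -11.843, -6}, y in {-20.669, -15.482, -13.686, -11.505, -5, -2.029, -1.017}
xmin=-27.682, ymin=-20.669, xmax=-6, ymax=-1.017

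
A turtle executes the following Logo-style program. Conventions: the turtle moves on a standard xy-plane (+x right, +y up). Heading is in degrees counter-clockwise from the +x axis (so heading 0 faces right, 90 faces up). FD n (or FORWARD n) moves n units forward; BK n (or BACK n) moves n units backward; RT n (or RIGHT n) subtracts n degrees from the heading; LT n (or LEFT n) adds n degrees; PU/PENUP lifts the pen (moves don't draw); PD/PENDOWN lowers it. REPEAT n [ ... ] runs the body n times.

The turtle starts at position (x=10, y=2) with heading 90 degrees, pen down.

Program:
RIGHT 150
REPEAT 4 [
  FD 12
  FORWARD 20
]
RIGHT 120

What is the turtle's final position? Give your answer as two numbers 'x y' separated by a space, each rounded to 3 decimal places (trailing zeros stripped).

Executing turtle program step by step:
Start: pos=(10,2), heading=90, pen down
RT 150: heading 90 -> 300
REPEAT 4 [
  -- iteration 1/4 --
  FD 12: (10,2) -> (16,-8.392) [heading=300, draw]
  FD 20: (16,-8.392) -> (26,-25.713) [heading=300, draw]
  -- iteration 2/4 --
  FD 12: (26,-25.713) -> (32,-36.105) [heading=300, draw]
  FD 20: (32,-36.105) -> (42,-53.426) [heading=300, draw]
  -- iteration 3/4 --
  FD 12: (42,-53.426) -> (48,-63.818) [heading=300, draw]
  FD 20: (48,-63.818) -> (58,-81.138) [heading=300, draw]
  -- iteration 4/4 --
  FD 12: (58,-81.138) -> (64,-91.531) [heading=300, draw]
  FD 20: (64,-91.531) -> (74,-108.851) [heading=300, draw]
]
RT 120: heading 300 -> 180
Final: pos=(74,-108.851), heading=180, 8 segment(s) drawn

Answer: 74 -108.851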